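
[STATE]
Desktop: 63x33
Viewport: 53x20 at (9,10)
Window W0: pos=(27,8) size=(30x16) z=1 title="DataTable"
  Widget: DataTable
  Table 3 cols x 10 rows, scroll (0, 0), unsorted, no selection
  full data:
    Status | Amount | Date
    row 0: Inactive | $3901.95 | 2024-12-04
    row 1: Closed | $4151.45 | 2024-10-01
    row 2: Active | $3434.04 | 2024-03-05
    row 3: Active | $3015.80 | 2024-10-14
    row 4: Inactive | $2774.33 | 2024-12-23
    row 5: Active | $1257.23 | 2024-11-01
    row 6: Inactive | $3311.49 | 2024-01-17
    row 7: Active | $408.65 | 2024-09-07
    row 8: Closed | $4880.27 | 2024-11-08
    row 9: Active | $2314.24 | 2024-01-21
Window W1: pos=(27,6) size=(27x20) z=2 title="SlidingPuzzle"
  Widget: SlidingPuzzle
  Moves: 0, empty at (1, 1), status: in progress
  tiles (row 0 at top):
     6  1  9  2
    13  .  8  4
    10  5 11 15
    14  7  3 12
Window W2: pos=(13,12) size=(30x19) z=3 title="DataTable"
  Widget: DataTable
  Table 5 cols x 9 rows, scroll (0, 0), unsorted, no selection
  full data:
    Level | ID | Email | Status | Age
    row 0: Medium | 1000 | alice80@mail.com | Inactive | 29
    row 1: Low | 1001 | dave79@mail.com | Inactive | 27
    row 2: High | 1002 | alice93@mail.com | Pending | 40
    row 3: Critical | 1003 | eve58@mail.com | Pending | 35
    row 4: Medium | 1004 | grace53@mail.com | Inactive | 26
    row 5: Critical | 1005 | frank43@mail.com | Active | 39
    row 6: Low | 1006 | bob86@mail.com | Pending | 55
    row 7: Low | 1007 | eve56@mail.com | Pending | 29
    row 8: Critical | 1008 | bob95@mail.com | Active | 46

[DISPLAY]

                  ┃│  6 │  1 │  9 │  2 │    ┃──┨     
                  ┃├────┼────┼────┼────┤    ┃  ┃     
    ┏━━━━━━━━━━━━━━━━━━━━━━━━━━━━┓│  4 │    ┃──┃     
    ┃ DataTable                  ┃┼────┤    ┃04┃     
    ┠────────────────────────────┨│ 15 │    ┃01┃     
    ┃Level   │ID  │Email         ┃┼────┤    ┃05┃     
    ┃────────┼────┼──────────────┃│ 12 │    ┃14┃     
    ┃Medium  │1000│alice80@mail.c┃┴────┘    ┃23┃     
    ┃Low     │1001│dave79@mail.co┃          ┃01┃     
    ┃High    │1002│alice93@mail.c┃          ┃17┃     
    ┃Critical│1003│eve58@mail.com┃          ┃07┃     
    ┃Medium  │1004│grace53@mail.c┃          ┃08┃     
    ┃Critical│1005│frank43@mail.c┃          ┃21┃     
    ┃Low     │1006│bob86@mail.com┃          ┃━━┛     
    ┃Low     │1007│eve56@mail.com┃          ┃        
    ┃Critical│1008│bob95@mail.com┃━━━━━━━━━━┛        
    ┃                            ┃                   
    ┃                            ┃                   
    ┃                            ┃                   
    ┃                            ┃                   


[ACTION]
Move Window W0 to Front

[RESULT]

                  ┠────────────────────────────┨     
                  ┃Status  │Amount  │Date      ┃     
    ┏━━━━━━━━━━━━━┃────────┼────────┼──────────┃     
    ┃ DataTable   ┃Inactive│$3901.95│2024-12-04┃     
    ┠─────────────┃Closed  │$4151.45│2024-10-01┃     
    ┃Level   │ID  ┃Active  │$3434.04│2024-03-05┃     
    ┃────────┼────┃Active  │$3015.80│2024-10-14┃     
    ┃Medium  │1000┃Inactive│$2774.33│2024-12-23┃     
    ┃Low     │1001┃Active  │$1257.23│2024-11-01┃     
    ┃High    │1002┃Inactive│$3311.49│2024-01-17┃     
    ┃Critical│1003┃Active  │$408.65 │2024-09-07┃     
    ┃Medium  │1004┃Closed  │$4880.27│2024-11-08┃     
    ┃Critical│1005┃Active  │$2314.24│2024-01-21┃     
    ┃Low     │1006┗━━━━━━━━━━━━━━━━━━━━━━━━━━━━┛     
    ┃Low     │1007│eve56@mail.com┃          ┃        
    ┃Critical│1008│bob95@mail.com┃━━━━━━━━━━┛        
    ┃                            ┃                   
    ┃                            ┃                   
    ┃                            ┃                   
    ┃                            ┃                   


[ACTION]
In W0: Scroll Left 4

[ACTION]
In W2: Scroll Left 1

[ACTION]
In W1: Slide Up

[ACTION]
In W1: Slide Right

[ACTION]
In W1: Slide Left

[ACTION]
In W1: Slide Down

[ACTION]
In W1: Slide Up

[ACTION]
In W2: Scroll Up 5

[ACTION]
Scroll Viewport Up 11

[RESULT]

                                                     
                                                     
                                                     
                                                     
                                                     
                                                     
                  ┏━━━━━━━━━━━━━━━━━━━━━━━━━┓        
                  ┃ SlidingPuzzle           ┃        
                  ┏━━━━━━━━━━━━━━━━━━━━━━━━━━━━┓     
                  ┃ DataTable                  ┃     
                  ┠────────────────────────────┨     
                  ┃Status  │Amount  │Date      ┃     
    ┏━━━━━━━━━━━━━┃────────┼────────┼──────────┃     
    ┃ DataTable   ┃Inactive│$3901.95│2024-12-04┃     
    ┠─────────────┃Closed  │$4151.45│2024-10-01┃     
    ┃Level   │ID  ┃Active  │$3434.04│2024-03-05┃     
    ┃────────┼────┃Active  │$3015.80│2024-10-14┃     
    ┃Medium  │1000┃Inactive│$2774.33│2024-12-23┃     
    ┃Low     │1001┃Active  │$1257.23│2024-11-01┃     
    ┃High    │1002┃Inactive│$3311.49│2024-01-17┃     


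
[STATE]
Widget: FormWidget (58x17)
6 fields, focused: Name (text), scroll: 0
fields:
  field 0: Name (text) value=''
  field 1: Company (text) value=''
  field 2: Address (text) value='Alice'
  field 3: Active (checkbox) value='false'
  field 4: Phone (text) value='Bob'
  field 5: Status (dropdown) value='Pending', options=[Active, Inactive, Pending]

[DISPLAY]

> Name:       [                                          ]
  Company:    [                                          ]
  Address:    [Alice                                     ]
  Active:     [ ]                                         
  Phone:      [Bob                                       ]
  Status:     [Pending                                  ▼]
                                                          
                                                          
                                                          
                                                          
                                                          
                                                          
                                                          
                                                          
                                                          
                                                          
                                                          


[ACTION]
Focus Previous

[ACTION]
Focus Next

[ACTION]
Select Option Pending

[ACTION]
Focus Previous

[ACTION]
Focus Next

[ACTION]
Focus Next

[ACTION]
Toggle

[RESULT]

  Name:       [                                          ]
> Company:    [                                          ]
  Address:    [Alice                                     ]
  Active:     [ ]                                         
  Phone:      [Bob                                       ]
  Status:     [Pending                                  ▼]
                                                          
                                                          
                                                          
                                                          
                                                          
                                                          
                                                          
                                                          
                                                          
                                                          
                                                          


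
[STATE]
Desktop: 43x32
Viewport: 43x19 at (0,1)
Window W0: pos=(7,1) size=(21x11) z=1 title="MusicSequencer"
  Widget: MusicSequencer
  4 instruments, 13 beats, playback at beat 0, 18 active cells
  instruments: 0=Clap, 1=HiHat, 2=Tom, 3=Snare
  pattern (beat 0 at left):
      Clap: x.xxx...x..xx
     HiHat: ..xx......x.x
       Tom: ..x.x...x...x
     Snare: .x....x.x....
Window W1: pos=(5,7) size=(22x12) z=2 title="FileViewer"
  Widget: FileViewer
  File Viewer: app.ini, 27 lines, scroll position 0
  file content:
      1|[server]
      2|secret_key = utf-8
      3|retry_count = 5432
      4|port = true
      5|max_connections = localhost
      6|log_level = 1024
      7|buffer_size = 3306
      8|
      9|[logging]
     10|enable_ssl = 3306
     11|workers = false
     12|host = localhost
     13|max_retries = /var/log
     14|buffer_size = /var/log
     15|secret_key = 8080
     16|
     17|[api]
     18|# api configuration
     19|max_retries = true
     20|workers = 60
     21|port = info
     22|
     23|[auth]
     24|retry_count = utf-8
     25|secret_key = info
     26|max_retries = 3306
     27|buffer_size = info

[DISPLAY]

       ┏━━━━━━━━━━━━━━━━━━━┓               
       ┃ MusicSequencer    ┃               
       ┠───────────────────┨               
       ┃      ▼123456789012┃               
       ┃  Clap█·███···█··██┃               
       ┃ HiHat··██······█·█┃               
     ┏━━━━━━━━━━━━━━━━━━━━┓┃               
     ┃ FileViewer         ┃┃               
     ┠────────────────────┨┃               
     ┃[server]           ▲┃┃               
     ┃secret_key = utf-8 █┃┛               
     ┃retry_count = 5432 ░┃                
     ┃port = true        ░┃                
     ┃max_connections = l░┃                
     ┃log_level = 1024   ░┃                
     ┃buffer_size = 3306 ░┃                
     ┃                   ▼┃                
     ┗━━━━━━━━━━━━━━━━━━━━┛                
                                           


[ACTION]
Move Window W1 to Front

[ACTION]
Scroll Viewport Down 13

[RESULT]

     ┃port = true        ░┃                
     ┃max_connections = l░┃                
     ┃log_level = 1024   ░┃                
     ┃buffer_size = 3306 ░┃                
     ┃                   ▼┃                
     ┗━━━━━━━━━━━━━━━━━━━━┛                
                                           
                                           
                                           
                                           
                                           
                                           
                                           
                                           
                                           
                                           
                                           
                                           
                                           


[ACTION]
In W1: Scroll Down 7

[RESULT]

     ┃workers = false    █┃                
     ┃host = localhost   ░┃                
     ┃max_retries = /var/░┃                
     ┃buffer_size = /var/░┃                
     ┃secret_key = 8080  ▼┃                
     ┗━━━━━━━━━━━━━━━━━━━━┛                
                                           
                                           
                                           
                                           
                                           
                                           
                                           
                                           
                                           
                                           
                                           
                                           
                                           


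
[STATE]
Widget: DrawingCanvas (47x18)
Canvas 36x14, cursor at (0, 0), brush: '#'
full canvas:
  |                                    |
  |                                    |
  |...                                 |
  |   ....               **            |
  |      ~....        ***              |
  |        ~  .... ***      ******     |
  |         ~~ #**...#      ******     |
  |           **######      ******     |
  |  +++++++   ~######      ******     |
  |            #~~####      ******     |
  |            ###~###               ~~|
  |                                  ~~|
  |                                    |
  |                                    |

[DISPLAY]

+                                              
                                               
...                                            
   ....               **                       
      ~....        ***                         
        ~  .... ***      ******                
         ~~ #**...#      ******                
           **######      ******                
  +++++++   ~######      ******                
            #~~####      ******                
            ###~###               ~~           
                                  ~~           
                                               
                                               
                                               
                                               
                                               
                                               


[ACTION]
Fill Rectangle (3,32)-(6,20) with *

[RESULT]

+                                              
                                               
...                                            
   ....             *************              
      ~....        **************              
        ~  .... *** *************              
         ~~ #**...# *************              
           **######      ******                
  +++++++   ~######      ******                
            #~~####      ******                
            ###~###               ~~           
                                  ~~           
                                               
                                               
                                               
                                               
                                               
                                               


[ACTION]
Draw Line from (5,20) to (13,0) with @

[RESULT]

+                                              
                                               
...                                            
   ....             *************              
      ~....        **************              
        ~  .... ***@@************              
         ~~ #**..@@ *************              
           **#@@@##      ******                
  +++++++   @@#####      ******                
         @@@#~~####      ******                
       @@   ###~###               ~~           
    @@@                           ~~           
  @@                                           
@@                                             
                                               
                                               
                                               
                                               


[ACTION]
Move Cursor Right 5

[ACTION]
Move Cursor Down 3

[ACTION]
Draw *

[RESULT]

                                               
                                               
...                                            
   ..*.             *************              
      ~....        **************              
        ~  .... ***@@************              
         ~~ #**..@@ *************              
           **#@@@##      ******                
  +++++++   @@#####      ******                
         @@@#~~####      ******                
       @@   ###~###               ~~           
    @@@                           ~~           
  @@                                           
@@                                             
                                               
                                               
                                               
                                               


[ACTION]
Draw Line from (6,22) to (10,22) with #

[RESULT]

                                               
                                               
...                                            
   ..*.             *************              
      ~....        **************              
        ~  .... ***@@************              
         ~~ #**..@@ **#**********              
           **#@@@##   #  ******                
  +++++++   @@#####   #  ******                
         @@@#~~####   #  ******                
       @@   ###~###   #           ~~           
    @@@                           ~~           
  @@                                           
@@                                             
                                               
                                               
                                               
                                               


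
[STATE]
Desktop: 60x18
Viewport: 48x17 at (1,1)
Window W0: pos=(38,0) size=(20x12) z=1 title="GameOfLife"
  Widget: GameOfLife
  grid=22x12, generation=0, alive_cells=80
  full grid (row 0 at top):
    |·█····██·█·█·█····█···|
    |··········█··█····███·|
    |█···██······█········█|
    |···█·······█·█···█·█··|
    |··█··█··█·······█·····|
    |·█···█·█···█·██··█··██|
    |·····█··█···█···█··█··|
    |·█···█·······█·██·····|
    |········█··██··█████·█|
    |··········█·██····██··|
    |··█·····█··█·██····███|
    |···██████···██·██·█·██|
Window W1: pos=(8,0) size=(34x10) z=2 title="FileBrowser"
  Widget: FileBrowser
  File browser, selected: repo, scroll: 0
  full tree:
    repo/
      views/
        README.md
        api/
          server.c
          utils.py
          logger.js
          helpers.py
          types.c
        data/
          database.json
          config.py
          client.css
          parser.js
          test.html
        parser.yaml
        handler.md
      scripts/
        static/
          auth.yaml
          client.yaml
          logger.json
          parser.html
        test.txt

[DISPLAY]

       ┃ FileBrowser                    ┃meOfLif
       ┠────────────────────────────────┨───────
       ┃> [-] repo/                     ┃: 0    
       ┃    [+] views/                  ┃█······
       ┃    [+] scripts/                ┃······█
       ┃                                ┃█··█···
       ┃                                ┃█·█···█
       ┃                                ┃█··█···
       ┗━━━━━━━━━━━━━━━━━━━━━━━━━━━━━━━━┛█······
                                     ┃······█··█
                                     ┗━━━━━━━━━━
                                                
                                                
                                                
                                                
                                                
                                                


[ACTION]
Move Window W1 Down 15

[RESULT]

                                     ┃ GameOfLif
                                     ┠──────────
                                     ┃Gen: 0    
                                     ┃··██······
                                     ┃·█·······█
                                     ┃█··█··█···
                                     ┃···█·█···█
       ┏━━━━━━━━━━━━━━━━━━━━━━━━━━━━━━━━┓█··█···
       ┃ FileBrowser                    ┃█······
       ┠────────────────────────────────┨···█··█
       ┃> [-] repo/                     ┃━━━━━━━
       ┃    [+] views/                  ┃       
       ┃    [+] scripts/                ┃       
       ┃                                ┃       
       ┃                                ┃       
       ┃                                ┃       
       ┗━━━━━━━━━━━━━━━━━━━━━━━━━━━━━━━━┛       


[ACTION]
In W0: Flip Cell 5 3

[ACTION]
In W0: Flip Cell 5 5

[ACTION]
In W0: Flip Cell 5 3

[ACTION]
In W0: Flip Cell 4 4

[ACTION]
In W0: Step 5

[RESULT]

                                     ┃ GameOfLif
                                     ┠──────────
                                     ┃Gen: 5    
                                     ┃·█····███·
                                     ┃··█·█·█·█·
                                     ┃··█·█·····
                                     ┃···██····█
       ┏━━━━━━━━━━━━━━━━━━━━━━━━━━━━━━━━┓█····█·
       ┃ FileBrowser                    ┃····█··
       ┠────────────────────────────────┨·······
       ┃> [-] repo/                     ┃━━━━━━━
       ┃    [+] views/                  ┃       
       ┃    [+] scripts/                ┃       
       ┃                                ┃       
       ┃                                ┃       
       ┃                                ┃       
       ┗━━━━━━━━━━━━━━━━━━━━━━━━━━━━━━━━┛       


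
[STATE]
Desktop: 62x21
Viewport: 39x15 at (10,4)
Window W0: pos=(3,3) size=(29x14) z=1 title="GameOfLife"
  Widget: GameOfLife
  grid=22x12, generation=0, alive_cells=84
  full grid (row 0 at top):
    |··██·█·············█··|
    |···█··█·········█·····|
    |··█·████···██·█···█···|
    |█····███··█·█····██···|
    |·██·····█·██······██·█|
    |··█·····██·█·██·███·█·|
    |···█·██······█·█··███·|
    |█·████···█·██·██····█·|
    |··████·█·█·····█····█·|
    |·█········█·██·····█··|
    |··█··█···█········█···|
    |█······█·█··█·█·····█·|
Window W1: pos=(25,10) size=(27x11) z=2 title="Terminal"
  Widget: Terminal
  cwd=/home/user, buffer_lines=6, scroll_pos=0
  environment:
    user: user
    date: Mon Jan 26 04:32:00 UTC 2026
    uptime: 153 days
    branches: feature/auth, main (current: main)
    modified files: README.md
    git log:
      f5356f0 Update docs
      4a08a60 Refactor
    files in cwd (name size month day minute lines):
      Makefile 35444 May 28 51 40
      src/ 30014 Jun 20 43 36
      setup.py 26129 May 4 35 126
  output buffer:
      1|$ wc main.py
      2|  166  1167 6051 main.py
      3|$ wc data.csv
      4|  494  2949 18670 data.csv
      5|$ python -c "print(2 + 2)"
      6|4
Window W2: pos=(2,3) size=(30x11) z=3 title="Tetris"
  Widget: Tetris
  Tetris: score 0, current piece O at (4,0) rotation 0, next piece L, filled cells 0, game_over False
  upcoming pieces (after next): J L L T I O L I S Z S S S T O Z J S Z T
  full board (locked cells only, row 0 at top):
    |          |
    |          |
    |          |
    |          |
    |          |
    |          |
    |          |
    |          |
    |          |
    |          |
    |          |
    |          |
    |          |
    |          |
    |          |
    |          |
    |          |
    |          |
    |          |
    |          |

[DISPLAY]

                     ┃                 
─────────────────────┨                 
   │Next:            ┃                 
   │  ▒              ┃                 
   │▒▒▒              ┃                 
   │                 ┃                 
   │                 ┃━━━━━━━━━━━━━━━━━
   │                 ┃nal              
   │Score:           ┃─────────────────
━━━━━━━━━━━━━━━━━━━━━┛ain.py           
·█·█·····█····█┃  166  1167 6051 main.p
····█·██·····█·┃$ wc data.csv          
━━━━━━━━━━━━━━━┃  494  2949 18670 data.
               ┃$ python -c "print(2 + 
               ┃4                      


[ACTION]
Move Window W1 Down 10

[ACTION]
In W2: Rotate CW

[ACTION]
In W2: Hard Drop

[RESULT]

                     ┃                 
─────────────────────┨                 
   │Next:            ┃                 
   │█                ┃                 
   │███              ┃                 
   │                 ┃                 
   │                 ┃━━━━━━━━━━━━━━━━━
   │                 ┃nal              
   │Score:           ┃─────────────────
━━━━━━━━━━━━━━━━━━━━━┛ain.py           
·█·█·····█····█┃  166  1167 6051 main.p
····█·██·····█·┃$ wc data.csv          
━━━━━━━━━━━━━━━┃  494  2949 18670 data.
               ┃$ python -c "print(2 + 
               ┃4                      


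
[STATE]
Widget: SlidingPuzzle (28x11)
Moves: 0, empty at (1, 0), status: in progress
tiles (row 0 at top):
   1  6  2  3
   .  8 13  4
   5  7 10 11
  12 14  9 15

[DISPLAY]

┌────┬────┬────┬────┐       
│  1 │  6 │  2 │  3 │       
├────┼────┼────┼────┤       
│    │  8 │ 13 │  4 │       
├────┼────┼────┼────┤       
│  5 │  7 │ 10 │ 11 │       
├────┼────┼────┼────┤       
│ 12 │ 14 │  9 │ 15 │       
└────┴────┴────┴────┘       
Moves: 0                    
                            


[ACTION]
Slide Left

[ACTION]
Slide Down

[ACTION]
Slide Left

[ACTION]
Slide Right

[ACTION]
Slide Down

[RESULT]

┌────┬────┬────┬────┐       
│  1 │    │  2 │  3 │       
├────┼────┼────┼────┤       
│  8 │  6 │ 13 │  4 │       
├────┼────┼────┼────┤       
│  5 │  7 │ 10 │ 11 │       
├────┼────┼────┼────┤       
│ 12 │ 14 │  9 │ 15 │       
└────┴────┴────┴────┘       
Moves: 4                    
                            


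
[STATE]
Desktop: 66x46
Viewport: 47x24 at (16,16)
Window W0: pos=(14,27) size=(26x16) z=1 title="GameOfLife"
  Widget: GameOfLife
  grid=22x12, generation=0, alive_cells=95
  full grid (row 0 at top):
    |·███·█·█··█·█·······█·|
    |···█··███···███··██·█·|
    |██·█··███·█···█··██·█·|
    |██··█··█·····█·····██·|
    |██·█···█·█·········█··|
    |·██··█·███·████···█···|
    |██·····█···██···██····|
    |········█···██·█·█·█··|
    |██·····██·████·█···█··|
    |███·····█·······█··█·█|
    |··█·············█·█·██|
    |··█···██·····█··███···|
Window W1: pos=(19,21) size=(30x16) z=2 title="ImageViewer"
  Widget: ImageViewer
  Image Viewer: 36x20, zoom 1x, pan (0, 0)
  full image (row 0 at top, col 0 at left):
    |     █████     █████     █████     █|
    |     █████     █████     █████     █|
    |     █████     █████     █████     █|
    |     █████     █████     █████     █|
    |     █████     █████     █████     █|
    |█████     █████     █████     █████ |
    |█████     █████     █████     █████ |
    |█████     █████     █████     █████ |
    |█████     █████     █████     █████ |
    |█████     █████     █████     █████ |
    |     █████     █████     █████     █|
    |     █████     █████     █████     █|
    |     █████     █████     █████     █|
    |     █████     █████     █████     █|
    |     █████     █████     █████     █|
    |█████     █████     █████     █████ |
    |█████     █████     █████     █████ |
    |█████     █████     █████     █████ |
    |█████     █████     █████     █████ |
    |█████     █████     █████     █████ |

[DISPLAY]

                                               
                                               
                                               
                                               
                                               
   ┏━━━━━━━━━━━━━━━━━━━━━━━━━━━━┓              
   ┃ ImageViewer                ┃              
   ┠────────────────────────────┨              
   ┃     █████     █████     ███┃              
   ┃     █████     █████     ███┃              
   ┃     █████     █████     ███┃              
━━━┃     █████     █████     ███┃              
Gam┃     █████     █████     ███┃              
───┃█████     █████     █████   ┃              
en:┃█████     █████     █████   ┃              
███┃█████     █████     █████   ┃              
··█┃█████     █████     █████   ┃              
█·█┃█████     █████     █████   ┃              
█··┃     █████     █████     ███┃              
█·█┃     █████     █████     ███┃              
██·┗━━━━━━━━━━━━━━━━━━━━━━━━━━━━┛              
█·····█···██···██····  ┃                       
·······█···██·█·█·█··  ┃                       
█·····██·████·█···█··  ┃                       


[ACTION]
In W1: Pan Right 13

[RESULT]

                                               
                                               
                                               
                                               
                                               
   ┏━━━━━━━━━━━━━━━━━━━━━━━━━━━━┓              
   ┃ ImageViewer                ┃              
   ┠────────────────────────────┨              
   ┃  █████     █████     █     ┃              
   ┃  █████     █████     █     ┃              
   ┃  █████     █████     █     ┃              
━━━┃  █████     █████     █     ┃              
Gam┃  █████     █████     █     ┃              
───┃██     █████     █████      ┃              
en:┃██     █████     █████      ┃              
███┃██     █████     █████      ┃              
··█┃██     █████     █████      ┃              
█·█┃██     █████     █████      ┃              
█··┃  █████     █████     █     ┃              
█·█┃  █████     █████     █     ┃              
██·┗━━━━━━━━━━━━━━━━━━━━━━━━━━━━┛              
█·····█···██···██····  ┃                       
·······█···██·█·█·█··  ┃                       
█·····██·████·█···█··  ┃                       


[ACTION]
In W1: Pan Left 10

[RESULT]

                                               
                                               
                                               
                                               
                                               
   ┏━━━━━━━━━━━━━━━━━━━━━━━━━━━━┓              
   ┃ ImageViewer                ┃              
   ┠────────────────────────────┨              
   ┃  █████     █████     █████ ┃              
   ┃  █████     █████     █████ ┃              
   ┃  █████     █████     █████ ┃              
━━━┃  █████     █████     █████ ┃              
Gam┃  █████     █████     █████ ┃              
───┃██     █████     █████     █┃              
en:┃██     █████     █████     █┃              
███┃██     █████     █████     █┃              
··█┃██     █████     █████     █┃              
█·█┃██     █████     █████     █┃              
█··┃  █████     █████     █████ ┃              
█·█┃  █████     █████     █████ ┃              
██·┗━━━━━━━━━━━━━━━━━━━━━━━━━━━━┛              
█·····█···██···██····  ┃                       
·······█···██·█·█·█··  ┃                       
█·····██·████·█···█··  ┃                       


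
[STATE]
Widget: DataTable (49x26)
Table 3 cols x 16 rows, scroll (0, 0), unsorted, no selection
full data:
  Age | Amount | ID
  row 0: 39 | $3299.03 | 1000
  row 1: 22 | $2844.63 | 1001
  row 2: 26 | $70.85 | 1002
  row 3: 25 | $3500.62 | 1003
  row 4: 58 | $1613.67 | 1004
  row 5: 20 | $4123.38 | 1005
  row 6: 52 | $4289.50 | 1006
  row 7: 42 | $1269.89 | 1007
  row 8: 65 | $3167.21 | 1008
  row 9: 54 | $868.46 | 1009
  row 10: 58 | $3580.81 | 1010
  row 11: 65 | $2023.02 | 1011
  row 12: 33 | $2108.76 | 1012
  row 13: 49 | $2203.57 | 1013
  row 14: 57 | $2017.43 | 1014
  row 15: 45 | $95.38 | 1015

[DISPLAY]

Age│Amount  │ID                                  
───┼────────┼────                                
39 │$3299.03│1000                                
22 │$2844.63│1001                                
26 │$70.85  │1002                                
25 │$3500.62│1003                                
58 │$1613.67│1004                                
20 │$4123.38│1005                                
52 │$4289.50│1006                                
42 │$1269.89│1007                                
65 │$3167.21│1008                                
54 │$868.46 │1009                                
58 │$3580.81│1010                                
65 │$2023.02│1011                                
33 │$2108.76│1012                                
49 │$2203.57│1013                                
57 │$2017.43│1014                                
45 │$95.38  │1015                                
                                                 
                                                 
                                                 
                                                 
                                                 
                                                 
                                                 
                                                 


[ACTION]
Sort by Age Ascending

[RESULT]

Ag▲│Amount  │ID                                  
───┼────────┼────                                
20 │$4123.38│1005                                
22 │$2844.63│1001                                
25 │$3500.62│1003                                
26 │$70.85  │1002                                
33 │$2108.76│1012                                
39 │$3299.03│1000                                
42 │$1269.89│1007                                
45 │$95.38  │1015                                
49 │$2203.57│1013                                
52 │$4289.50│1006                                
54 │$868.46 │1009                                
57 │$2017.43│1014                                
58 │$1613.67│1004                                
58 │$3580.81│1010                                
65 │$3167.21│1008                                
65 │$2023.02│1011                                
                                                 
                                                 
                                                 
                                                 
                                                 
                                                 
                                                 
                                                 


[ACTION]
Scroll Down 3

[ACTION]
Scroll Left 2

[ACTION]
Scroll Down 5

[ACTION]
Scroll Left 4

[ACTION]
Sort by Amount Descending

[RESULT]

Age│Amount ▼│ID                                  
───┼────────┼────                                
52 │$4289.50│1006                                
20 │$4123.38│1005                                
58 │$3580.81│1010                                
25 │$3500.62│1003                                
39 │$3299.03│1000                                
65 │$3167.21│1008                                
22 │$2844.63│1001                                
49 │$2203.57│1013                                
33 │$2108.76│1012                                
65 │$2023.02│1011                                
57 │$2017.43│1014                                
58 │$1613.67│1004                                
42 │$1269.89│1007                                
54 │$868.46 │1009                                
45 │$95.38  │1015                                
26 │$70.85  │1002                                
                                                 
                                                 
                                                 
                                                 
                                                 
                                                 
                                                 
                                                 
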